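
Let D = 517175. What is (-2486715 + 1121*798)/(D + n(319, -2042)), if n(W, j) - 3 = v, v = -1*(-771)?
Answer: -1592157/517949 ≈ -3.0740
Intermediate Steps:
v = 771
n(W, j) = 774 (n(W, j) = 3 + 771 = 774)
(-2486715 + 1121*798)/(D + n(319, -2042)) = (-2486715 + 1121*798)/(517175 + 774) = (-2486715 + 894558)/517949 = -1592157*1/517949 = -1592157/517949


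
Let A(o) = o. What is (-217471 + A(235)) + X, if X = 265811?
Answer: 48575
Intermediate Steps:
(-217471 + A(235)) + X = (-217471 + 235) + 265811 = -217236 + 265811 = 48575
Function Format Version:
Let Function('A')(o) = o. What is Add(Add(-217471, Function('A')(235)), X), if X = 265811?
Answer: 48575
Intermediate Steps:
Add(Add(-217471, Function('A')(235)), X) = Add(Add(-217471, 235), 265811) = Add(-217236, 265811) = 48575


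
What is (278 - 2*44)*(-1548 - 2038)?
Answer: -681340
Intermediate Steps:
(278 - 2*44)*(-1548 - 2038) = (278 - 88)*(-3586) = 190*(-3586) = -681340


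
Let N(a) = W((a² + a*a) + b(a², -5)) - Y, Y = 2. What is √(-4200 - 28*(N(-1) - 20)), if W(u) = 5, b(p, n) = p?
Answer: 14*I*√19 ≈ 61.025*I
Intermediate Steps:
N(a) = 3 (N(a) = 5 - 1*2 = 5 - 2 = 3)
√(-4200 - 28*(N(-1) - 20)) = √(-4200 - 28*(3 - 20)) = √(-4200 - 28*(-17)) = √(-4200 + 476) = √(-3724) = 14*I*√19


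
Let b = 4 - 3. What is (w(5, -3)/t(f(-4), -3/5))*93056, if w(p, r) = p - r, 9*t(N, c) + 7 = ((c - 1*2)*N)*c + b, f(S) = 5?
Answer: 3722240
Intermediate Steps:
b = 1
t(N, c) = -⅔ + N*c*(-2 + c)/9 (t(N, c) = -7/9 + (((c - 1*2)*N)*c + 1)/9 = -7/9 + (((c - 2)*N)*c + 1)/9 = -7/9 + (((-2 + c)*N)*c + 1)/9 = -7/9 + ((N*(-2 + c))*c + 1)/9 = -7/9 + (N*c*(-2 + c) + 1)/9 = -7/9 + (1 + N*c*(-2 + c))/9 = -7/9 + (⅑ + N*c*(-2 + c)/9) = -⅔ + N*c*(-2 + c)/9)
(w(5, -3)/t(f(-4), -3/5))*93056 = ((5 - 1*(-3))/(-⅔ - 2/9*5*(-3/5) + (⅑)*5*(-3/5)²))*93056 = ((5 + 3)/(-⅔ - 2/9*5*(-3*⅕) + (⅑)*5*(-3*⅕)²))*93056 = (8/(-⅔ - 2/9*5*(-⅗) + (⅑)*5*(-⅗)²))*93056 = (8/(-⅔ + ⅔ + (⅑)*5*(9/25)))*93056 = (8/(-⅔ + ⅔ + ⅕))*93056 = (8/(⅕))*93056 = (8*5)*93056 = 40*93056 = 3722240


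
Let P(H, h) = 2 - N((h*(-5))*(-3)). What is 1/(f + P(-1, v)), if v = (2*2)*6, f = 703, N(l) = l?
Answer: 1/345 ≈ 0.0028986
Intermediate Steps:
v = 24 (v = 4*6 = 24)
P(H, h) = 2 - 15*h (P(H, h) = 2 - h*(-5)*(-3) = 2 - (-5*h)*(-3) = 2 - 15*h)
1/(f + P(-1, v)) = 1/(703 + (2 - 15*24)) = 1/(703 + (2 - 360)) = 1/(703 - 358) = 1/345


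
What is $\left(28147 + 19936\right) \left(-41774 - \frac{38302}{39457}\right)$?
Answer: $- \frac{7205084646060}{3587} \approx -2.0087 \cdot 10^{9}$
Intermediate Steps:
$\left(28147 + 19936\right) \left(-41774 - \frac{38302}{39457}\right) = 48083 \left(-41774 - \frac{3482}{3587}\right) = 48083 \left(- \frac{149846820}{3587}\right) = - \frac{7205084646060}{3587}$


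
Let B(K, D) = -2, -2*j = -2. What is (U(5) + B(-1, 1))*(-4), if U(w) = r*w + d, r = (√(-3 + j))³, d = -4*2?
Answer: 40 + 40*I*√2 ≈ 40.0 + 56.569*I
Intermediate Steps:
j = 1 (j = -½*(-2) = 1)
d = -8
r = -2*I*√2 (r = (√(-3 + 1))³ = (√(-2))³ = (I*√2)³ = -2*I*√2 ≈ -2.8284*I)
U(w) = -8 - 2*I*w*√2 (U(w) = (-2*I*√2)*w - 8 = -2*I*w*√2 - 8 = -8 - 2*I*w*√2)
(U(5) + B(-1, 1))*(-4) = ((-8 - 2*I*5*√2) - 2)*(-4) = ((-8 - 10*I*√2) - 2)*(-4) = (-10 - 10*I*√2)*(-4) = 40 + 40*I*√2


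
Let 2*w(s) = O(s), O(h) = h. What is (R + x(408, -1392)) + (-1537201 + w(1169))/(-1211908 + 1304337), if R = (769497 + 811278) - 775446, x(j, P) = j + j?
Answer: 149019279177/184858 ≈ 8.0613e+5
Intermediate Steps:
x(j, P) = 2*j
w(s) = s/2
R = 805329 (R = 1580775 - 775446 = 805329)
(R + x(408, -1392)) + (-1537201 + w(1169))/(-1211908 + 1304337) = (805329 + 2*408) + (-1537201 + (½)*1169)/(-1211908 + 1304337) = (805329 + 816) + (-1537201 + 1169/2)/92429 = 806145 - 3073233/2*1/92429 = 806145 - 3073233/184858 = 149019279177/184858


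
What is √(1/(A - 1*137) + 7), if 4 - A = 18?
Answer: 4*√9966/151 ≈ 2.6445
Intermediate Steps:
A = -14 (A = 4 - 1*18 = 4 - 18 = -14)
√(1/(A - 1*137) + 7) = √(1/(-14 - 1*137) + 7) = √(1/(-14 - 137) + 7) = √(1/(-151) + 7) = √(-1/151 + 7) = √(1056/151) = 4*√9966/151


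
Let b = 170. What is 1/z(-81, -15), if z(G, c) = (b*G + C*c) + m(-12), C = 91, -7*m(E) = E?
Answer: -7/105933 ≈ -6.6080e-5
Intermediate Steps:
m(E) = -E/7
z(G, c) = 12/7 + 91*c + 170*G (z(G, c) = (170*G + 91*c) - 1/7*(-12) = (91*c + 170*G) + 12/7 = 12/7 + 91*c + 170*G)
1/z(-81, -15) = 1/(12/7 + 91*(-15) + 170*(-81)) = 1/(12/7 - 1365 - 13770) = 1/(-105933/7) = -7/105933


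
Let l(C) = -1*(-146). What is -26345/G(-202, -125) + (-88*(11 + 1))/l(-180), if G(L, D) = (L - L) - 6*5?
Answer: 381469/438 ≈ 870.93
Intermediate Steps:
l(C) = 146
G(L, D) = -30 (G(L, D) = 0 - 30 = -30)
-26345/G(-202, -125) + (-88*(11 + 1))/l(-180) = -26345/(-30) - 88*(11 + 1)/146 = -26345*(-1/30) - 88*12*(1/146) = 5269/6 - 1056*1/146 = 5269/6 - 528/73 = 381469/438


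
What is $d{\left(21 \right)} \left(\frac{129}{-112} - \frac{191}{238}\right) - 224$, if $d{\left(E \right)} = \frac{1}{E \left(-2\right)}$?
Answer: $- \frac{17909111}{79968} \approx -223.95$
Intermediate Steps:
$d{\left(E \right)} = - \frac{1}{2 E}$ ($d{\left(E \right)} = \frac{1}{\left(-2\right) E} = - \frac{1}{2 E}$)
$d{\left(21 \right)} \left(\frac{129}{-112} - \frac{191}{238}\right) - 224 = - \frac{1}{2 \cdot 21} \left(\frac{129}{-112} - \frac{191}{238}\right) - 224 = \left(- \frac{1}{2}\right) \frac{1}{21} \left(129 \left(- \frac{1}{112}\right) - \frac{191}{238}\right) - 224 = - \frac{- \frac{129}{112} - \frac{191}{238}}{42} - 224 = \left(- \frac{1}{42}\right) \left(- \frac{3721}{1904}\right) - 224 = \frac{3721}{79968} - 224 = - \frac{17909111}{79968}$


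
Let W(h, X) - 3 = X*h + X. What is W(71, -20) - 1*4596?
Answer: -6033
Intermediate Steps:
W(h, X) = 3 + X + X*h (W(h, X) = 3 + (X*h + X) = 3 + (X + X*h) = 3 + X + X*h)
W(71, -20) - 1*4596 = (3 - 20 - 20*71) - 1*4596 = (3 - 20 - 1420) - 4596 = -1437 - 4596 = -6033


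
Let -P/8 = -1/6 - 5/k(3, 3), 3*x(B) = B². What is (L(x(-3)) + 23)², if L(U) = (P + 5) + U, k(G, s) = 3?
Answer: 18769/9 ≈ 2085.4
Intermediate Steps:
x(B) = B²/3
P = 44/3 (P = -8*(-1/6 - 5/3) = -8*(-1*⅙ - 5*⅓) = -8*(-⅙ - 5/3) = -8*(-11/6) = 44/3 ≈ 14.667)
L(U) = 59/3 + U (L(U) = (44/3 + 5) + U = 59/3 + U)
(L(x(-3)) + 23)² = ((59/3 + (⅓)*(-3)²) + 23)² = ((59/3 + (⅓)*9) + 23)² = ((59/3 + 3) + 23)² = (68/3 + 23)² = (137/3)² = 18769/9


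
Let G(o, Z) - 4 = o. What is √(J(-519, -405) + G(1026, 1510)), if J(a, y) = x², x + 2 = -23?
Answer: √1655 ≈ 40.682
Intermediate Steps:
x = -25 (x = -2 - 23 = -25)
J(a, y) = 625 (J(a, y) = (-25)² = 625)
G(o, Z) = 4 + o
√(J(-519, -405) + G(1026, 1510)) = √(625 + (4 + 1026)) = √(625 + 1030) = √1655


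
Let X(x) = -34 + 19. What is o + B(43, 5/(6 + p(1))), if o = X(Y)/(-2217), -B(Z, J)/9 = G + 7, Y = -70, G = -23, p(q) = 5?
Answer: 106421/739 ≈ 144.01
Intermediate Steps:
X(x) = -15
B(Z, J) = 144 (B(Z, J) = -9*(-23 + 7) = -9*(-16) = 144)
o = 5/739 (o = -15/(-2217) = -15*(-1/2217) = 5/739 ≈ 0.0067659)
o + B(43, 5/(6 + p(1))) = 5/739 + 144 = 106421/739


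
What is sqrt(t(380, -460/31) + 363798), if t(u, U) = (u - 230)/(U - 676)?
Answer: sqrt(10428378406143)/5354 ≈ 603.16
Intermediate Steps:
t(u, U) = (-230 + u)/(-676 + U)
sqrt(t(380, -460/31) + 363798) = sqrt((-230 + 380)/(-676 - 460/31) + 363798) = sqrt(150/(-676 - 460*1/31) + 363798) = sqrt(150/(-676 - 460/31) + 363798) = sqrt(150/(-21416/31) + 363798) = sqrt(-31/21416*150 + 363798) = sqrt(-2325/10708 + 363798) = sqrt(3895546659/10708) = sqrt(10428378406143)/5354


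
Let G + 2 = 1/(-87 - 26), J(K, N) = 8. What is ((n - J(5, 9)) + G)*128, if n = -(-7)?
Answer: -43520/113 ≈ -385.13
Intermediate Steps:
n = 7 (n = -1*(-7) = 7)
G = -227/113 (G = -2 + 1/(-87 - 26) = -2 + 1/(-113) = -2 - 1/113 = -227/113 ≈ -2.0089)
((n - J(5, 9)) + G)*128 = ((7 - 1*8) - 227/113)*128 = ((7 - 8) - 227/113)*128 = (-1 - 227/113)*128 = -340/113*128 = -43520/113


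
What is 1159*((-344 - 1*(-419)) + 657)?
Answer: 848388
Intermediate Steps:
1159*((-344 - 1*(-419)) + 657) = 1159*((-344 + 419) + 657) = 1159*(75 + 657) = 1159*732 = 848388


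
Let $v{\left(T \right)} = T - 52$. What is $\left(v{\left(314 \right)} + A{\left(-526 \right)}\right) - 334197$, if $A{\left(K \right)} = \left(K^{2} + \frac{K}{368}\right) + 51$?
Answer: $- \frac{10526535}{184} \approx -57209.0$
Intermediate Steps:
$v{\left(T \right)} = -52 + T$ ($v{\left(T \right)} = T - 52 = -52 + T$)
$A{\left(K \right)} = 51 + K^{2} + \frac{K}{368}$ ($A{\left(K \right)} = \left(K^{2} + \frac{K}{368}\right) + 51 = 51 + K^{2} + \frac{K}{368}$)
$\left(v{\left(314 \right)} + A{\left(-526 \right)}\right) - 334197 = \left(\left(-52 + 314\right) + \left(51 + \left(-526\right)^{2} + \frac{1}{368} \left(-526\right)\right)\right) - 334197 = \left(262 + \left(51 + 276676 - \frac{263}{184}\right)\right) - 334197 = \left(262 + \frac{50917505}{184}\right) - 334197 = \frac{50965713}{184} - 334197 = - \frac{10526535}{184}$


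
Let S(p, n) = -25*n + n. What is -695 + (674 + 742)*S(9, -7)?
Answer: 237193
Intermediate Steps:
S(p, n) = -24*n
-695 + (674 + 742)*S(9, -7) = -695 + (674 + 742)*(-24*(-7)) = -695 + 1416*168 = -695 + 237888 = 237193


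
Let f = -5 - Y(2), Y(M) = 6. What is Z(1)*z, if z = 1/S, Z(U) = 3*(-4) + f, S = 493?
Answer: -23/493 ≈ -0.046653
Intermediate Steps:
f = -11 (f = -5 - 1*6 = -5 - 6 = -11)
Z(U) = -23 (Z(U) = 3*(-4) - 11 = -12 - 11 = -23)
z = 1/493 ≈ 0.0020284
Z(1)*z = -23*1/493 = -23/493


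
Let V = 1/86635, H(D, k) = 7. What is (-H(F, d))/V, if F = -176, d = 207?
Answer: -606445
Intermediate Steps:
V = 1/86635 ≈ 1.1543e-5
(-H(F, d))/V = (-1*7)/(1/86635) = -7*86635 = -606445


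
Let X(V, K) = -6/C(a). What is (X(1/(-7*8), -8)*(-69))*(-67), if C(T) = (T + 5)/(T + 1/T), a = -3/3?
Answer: 13869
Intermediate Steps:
a = -1 (a = -3*1/3 = -1)
C(T) = (5 + T)/(T + 1/T)
X(V, K) = 3 (X(V, K) = -6*(-(1 + (-1)**2)/(5 - 1)) = -6/((-1*4/(1 + 1))) = -6/((-1*4/2)) = -6/((-1*1/2*4)) = -6/(-2) = -6*(-1/2) = 3)
(X(1/(-7*8), -8)*(-69))*(-67) = (3*(-69))*(-67) = -207*(-67) = 13869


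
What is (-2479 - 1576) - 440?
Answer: -4495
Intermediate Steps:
(-2479 - 1576) - 440 = -4055 - 440 = -4495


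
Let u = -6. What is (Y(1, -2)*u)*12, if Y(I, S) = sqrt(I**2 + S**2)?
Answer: -72*sqrt(5) ≈ -161.00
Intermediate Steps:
(Y(1, -2)*u)*12 = (sqrt(1**2 + (-2)**2)*(-6))*12 = (sqrt(1 + 4)*(-6))*12 = (sqrt(5)*(-6))*12 = -6*sqrt(5)*12 = -72*sqrt(5)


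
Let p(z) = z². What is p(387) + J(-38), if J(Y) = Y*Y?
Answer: 151213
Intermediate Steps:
J(Y) = Y²
p(387) + J(-38) = 387² + (-38)² = 149769 + 1444 = 151213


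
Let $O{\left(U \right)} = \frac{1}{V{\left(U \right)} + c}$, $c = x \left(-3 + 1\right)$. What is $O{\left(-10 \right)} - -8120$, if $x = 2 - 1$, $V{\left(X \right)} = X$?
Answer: $\frac{97439}{12} \approx 8119.9$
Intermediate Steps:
$x = 1$
$c = -2$ ($c = 1 \left(-3 + 1\right) = 1 \left(-2\right) = -2$)
$O{\left(U \right)} = \frac{1}{-2 + U}$ ($O{\left(U \right)} = \frac{1}{U - 2} = \frac{1}{-2 + U}$)
$O{\left(-10 \right)} - -8120 = \frac{1}{-2 - 10} - -8120 = \frac{1}{-12} + 8120 = - \frac{1}{12} + 8120 = \frac{97439}{12}$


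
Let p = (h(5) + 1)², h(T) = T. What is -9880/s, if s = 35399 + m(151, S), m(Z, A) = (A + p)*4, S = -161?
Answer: -9880/34899 ≈ -0.28310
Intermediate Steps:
p = 36 (p = (5 + 1)² = 6² = 36)
m(Z, A) = 144 + 4*A (m(Z, A) = (A + 36)*4 = (36 + A)*4 = 144 + 4*A)
s = 34899 (s = 35399 + (144 + 4*(-161)) = 35399 + (144 - 644) = 35399 - 500 = 34899)
-9880/s = -9880/34899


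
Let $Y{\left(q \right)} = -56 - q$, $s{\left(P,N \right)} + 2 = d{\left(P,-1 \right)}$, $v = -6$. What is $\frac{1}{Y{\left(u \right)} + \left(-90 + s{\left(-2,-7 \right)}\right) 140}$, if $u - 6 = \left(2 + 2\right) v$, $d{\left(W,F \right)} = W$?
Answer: $- \frac{1}{13198} \approx -7.5769 \cdot 10^{-5}$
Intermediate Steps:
$s{\left(P,N \right)} = -2 + P$
$u = -18$ ($u = 6 + \left(2 + 2\right) \left(-6\right) = 6 + 4 \left(-6\right) = 6 - 24 = -18$)
$\frac{1}{Y{\left(u \right)} + \left(-90 + s{\left(-2,-7 \right)}\right) 140} = \frac{1}{\left(-56 - -18\right) + \left(-90 - 4\right) 140} = \frac{1}{\left(-56 + 18\right) + \left(-90 - 4\right) 140} = \frac{1}{-38 - 13160} = \frac{1}{-13198} = - \frac{1}{13198}$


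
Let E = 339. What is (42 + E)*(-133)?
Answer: -50673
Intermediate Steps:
(42 + E)*(-133) = (42 + 339)*(-133) = 381*(-133) = -50673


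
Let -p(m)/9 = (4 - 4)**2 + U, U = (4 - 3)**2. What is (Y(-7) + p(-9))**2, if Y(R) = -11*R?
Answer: 4624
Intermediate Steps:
U = 1 (U = 1**2 = 1)
p(m) = -9 (p(m) = -9*((4 - 4)**2 + 1) = -9*(0**2 + 1) = -9*(0 + 1) = -9*1 = -9)
(Y(-7) + p(-9))**2 = (-11*(-7) - 9)**2 = (77 - 9)**2 = 68**2 = 4624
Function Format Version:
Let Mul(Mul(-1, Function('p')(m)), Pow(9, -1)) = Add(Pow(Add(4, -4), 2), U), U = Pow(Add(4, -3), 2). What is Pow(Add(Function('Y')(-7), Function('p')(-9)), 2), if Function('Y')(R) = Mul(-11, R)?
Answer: 4624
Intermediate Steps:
U = 1 (U = Pow(1, 2) = 1)
Function('p')(m) = -9 (Function('p')(m) = Mul(-9, Add(Pow(Add(4, -4), 2), 1)) = Mul(-9, Add(Pow(0, 2), 1)) = Mul(-9, Add(0, 1)) = Mul(-9, 1) = -9)
Pow(Add(Function('Y')(-7), Function('p')(-9)), 2) = Pow(Add(Mul(-11, -7), -9), 2) = Pow(Add(77, -9), 2) = Pow(68, 2) = 4624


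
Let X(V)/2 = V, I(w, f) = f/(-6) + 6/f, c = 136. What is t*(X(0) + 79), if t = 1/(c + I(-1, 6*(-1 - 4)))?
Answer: 395/704 ≈ 0.56108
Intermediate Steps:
I(w, f) = 6/f - f/6 (I(w, f) = f*(-1/6) + 6/f = -f/6 + 6/f = 6/f - f/6)
X(V) = 2*V
t = 5/704 (t = 1/(136 + (6/((6*(-1 - 4))) - (-1 - 4))) = 1/(136 + (6/((6*(-5))) - (-5))) = 1/(136 + (6/(-30) - 1/6*(-30))) = 1/(136 + (6*(-1/30) + 5)) = 1/(136 + (-1/5 + 5)) = 1/(136 + 24/5) = 1/(704/5) = 5/704 ≈ 0.0071023)
t*(X(0) + 79) = 5*(2*0 + 79)/704 = 5*(0 + 79)/704 = (5/704)*79 = 395/704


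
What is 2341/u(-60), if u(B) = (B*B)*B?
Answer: -2341/216000 ≈ -0.010838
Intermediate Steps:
u(B) = B³ (u(B) = B²*B = B³)
2341/u(-60) = 2341/((-60)³) = 2341/(-216000) = 2341*(-1/216000) = -2341/216000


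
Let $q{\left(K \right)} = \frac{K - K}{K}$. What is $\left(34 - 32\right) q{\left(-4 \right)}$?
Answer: $0$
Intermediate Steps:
$q{\left(K \right)} = 0$ ($q{\left(K \right)} = \frac{0}{K} = 0$)
$\left(34 - 32\right) q{\left(-4 \right)} = \left(34 - 32\right) 0 = 2 \cdot 0 = 0$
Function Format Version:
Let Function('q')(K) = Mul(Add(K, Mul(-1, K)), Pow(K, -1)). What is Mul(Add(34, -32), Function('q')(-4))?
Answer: 0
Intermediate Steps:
Function('q')(K) = 0 (Function('q')(K) = Mul(0, Pow(K, -1)) = 0)
Mul(Add(34, -32), Function('q')(-4)) = Mul(Add(34, -32), 0) = Mul(2, 0) = 0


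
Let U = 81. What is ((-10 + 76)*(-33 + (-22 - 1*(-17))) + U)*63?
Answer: -152901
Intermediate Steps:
((-10 + 76)*(-33 + (-22 - 1*(-17))) + U)*63 = ((-10 + 76)*(-33 + (-22 - 1*(-17))) + 81)*63 = (66*(-33 + (-22 + 17)) + 81)*63 = (66*(-33 - 5) + 81)*63 = (66*(-38) + 81)*63 = (-2508 + 81)*63 = -2427*63 = -152901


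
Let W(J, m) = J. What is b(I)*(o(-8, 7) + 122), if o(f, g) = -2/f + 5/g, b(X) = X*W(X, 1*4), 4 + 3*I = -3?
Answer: 24101/36 ≈ 669.47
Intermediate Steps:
I = -7/3 (I = -4/3 + (⅓)*(-3) = -4/3 - 1 = -7/3 ≈ -2.3333)
b(X) = X² (b(X) = X*X = X²)
b(I)*(o(-8, 7) + 122) = (-7/3)²*((-2/(-8) + 5/7) + 122) = 49*((-2*(-⅛) + 5*(⅐)) + 122)/9 = 49*((¼ + 5/7) + 122)/9 = 49*(27/28 + 122)/9 = (49/9)*(3443/28) = 24101/36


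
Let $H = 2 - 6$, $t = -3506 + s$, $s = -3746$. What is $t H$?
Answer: $29008$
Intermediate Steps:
$t = -7252$ ($t = -3506 - 3746 = -7252$)
$H = -4$ ($H = 2 - 6 = -4$)
$t H = \left(-7252\right) \left(-4\right) = 29008$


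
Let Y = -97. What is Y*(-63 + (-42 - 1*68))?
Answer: 16781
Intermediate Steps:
Y*(-63 + (-42 - 1*68)) = -97*(-63 + (-42 - 1*68)) = -97*(-63 + (-42 - 68)) = -97*(-63 - 110) = -97*(-173) = 16781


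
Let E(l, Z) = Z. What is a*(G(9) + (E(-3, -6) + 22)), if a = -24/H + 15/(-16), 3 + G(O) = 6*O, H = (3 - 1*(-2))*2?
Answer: -17889/80 ≈ -223.61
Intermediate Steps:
H = 10 (H = (3 + 2)*2 = 5*2 = 10)
G(O) = -3 + 6*O
a = -267/80 (a = -24/10 + 15/(-16) = -24*1/10 + 15*(-1/16) = -12/5 - 15/16 = -267/80 ≈ -3.3375)
a*(G(9) + (E(-3, -6) + 22)) = -267*((-3 + 6*9) + (-6 + 22))/80 = -267*((-3 + 54) + 16)/80 = -267*(51 + 16)/80 = -267/80*67 = -17889/80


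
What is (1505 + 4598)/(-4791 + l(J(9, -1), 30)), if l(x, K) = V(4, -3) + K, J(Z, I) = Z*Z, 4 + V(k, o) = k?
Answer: -6103/4761 ≈ -1.2819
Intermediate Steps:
V(k, o) = -4 + k
J(Z, I) = Z²
l(x, K) = K (l(x, K) = (-4 + 4) + K = 0 + K = K)
(1505 + 4598)/(-4791 + l(J(9, -1), 30)) = (1505 + 4598)/(-4791 + 30) = 6103/(-4761) = 6103*(-1/4761) = -6103/4761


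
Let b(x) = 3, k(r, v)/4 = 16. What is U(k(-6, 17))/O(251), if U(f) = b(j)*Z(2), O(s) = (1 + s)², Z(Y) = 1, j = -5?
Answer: 1/21168 ≈ 4.7241e-5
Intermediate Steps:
k(r, v) = 64 (k(r, v) = 4*16 = 64)
U(f) = 3 (U(f) = 3*1 = 3)
U(k(-6, 17))/O(251) = 3/((1 + 251)²) = 3/(252²) = 3/63504 = 3*(1/63504) = 1/21168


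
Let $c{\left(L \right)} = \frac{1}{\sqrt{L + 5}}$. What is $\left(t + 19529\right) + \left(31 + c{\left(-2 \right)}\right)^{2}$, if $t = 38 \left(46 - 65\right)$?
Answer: $\frac{59305}{3} + \frac{62 \sqrt{3}}{3} \approx 19804.0$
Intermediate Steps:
$t = -722$ ($t = 38 \left(-19\right) = -722$)
$c{\left(L \right)} = \frac{1}{\sqrt{5 + L}}$
$\left(t + 19529\right) + \left(31 + c{\left(-2 \right)}\right)^{2} = \left(-722 + 19529\right) + \left(31 + \frac{1}{\sqrt{5 - 2}}\right)^{2} = 18807 + \left(31 + \frac{1}{\sqrt{3}}\right)^{2} = 18807 + \left(31 + \frac{\sqrt{3}}{3}\right)^{2}$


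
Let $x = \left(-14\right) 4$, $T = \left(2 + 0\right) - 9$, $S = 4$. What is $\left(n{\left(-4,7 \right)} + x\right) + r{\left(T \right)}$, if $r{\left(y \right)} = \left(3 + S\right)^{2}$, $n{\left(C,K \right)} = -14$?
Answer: $-21$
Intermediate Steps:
$T = -7$ ($T = 2 - 9 = -7$)
$r{\left(y \right)} = 49$ ($r{\left(y \right)} = \left(3 + 4\right)^{2} = 7^{2} = 49$)
$x = -56$
$\left(n{\left(-4,7 \right)} + x\right) + r{\left(T \right)} = \left(-14 - 56\right) + 49 = -70 + 49 = -21$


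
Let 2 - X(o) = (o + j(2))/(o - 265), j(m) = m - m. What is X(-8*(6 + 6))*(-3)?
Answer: -1878/361 ≈ -5.2022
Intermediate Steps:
j(m) = 0
X(o) = 2 - o/(-265 + o) (X(o) = 2 - (o + 0)/(o - 265) = 2 - o/(-265 + o))
X(-8*(6 + 6))*(-3) = ((-530 - 8*(6 + 6))/(-265 - 8*(6 + 6)))*(-3) = ((-530 - 8*12)/(-265 - 8*12))*(-3) = ((-530 - 96)/(-265 - 96))*(-3) = (-626/(-361))*(-3) = -1/361*(-626)*(-3) = (626/361)*(-3) = -1878/361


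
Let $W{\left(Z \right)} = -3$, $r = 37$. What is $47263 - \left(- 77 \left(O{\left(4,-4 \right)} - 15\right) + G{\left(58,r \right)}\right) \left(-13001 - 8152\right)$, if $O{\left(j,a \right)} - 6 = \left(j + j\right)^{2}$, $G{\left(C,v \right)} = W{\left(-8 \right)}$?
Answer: $-89599151$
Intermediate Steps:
$G{\left(C,v \right)} = -3$
$O{\left(j,a \right)} = 6 + 4 j^{2}$ ($O{\left(j,a \right)} = 6 + \left(j + j\right)^{2} = 6 + \left(2 j\right)^{2} = 6 + 4 j^{2}$)
$47263 - \left(- 77 \left(O{\left(4,-4 \right)} - 15\right) + G{\left(58,r \right)}\right) \left(-13001 - 8152\right) = 47263 - \left(- 77 \left(\left(6 + 4 \cdot 4^{2}\right) - 15\right) - 3\right) \left(-13001 - 8152\right) = 47263 - \left(- 77 \left(\left(6 + 4 \cdot 16\right) - 15\right) - 3\right) \left(-21153\right) = 47263 - \left(- 77 \left(\left(6 + 64\right) - 15\right) - 3\right) \left(-21153\right) = 47263 - \left(- 77 \left(70 - 15\right) - 3\right) \left(-21153\right) = 47263 - \left(\left(-77\right) 55 - 3\right) \left(-21153\right) = 47263 - \left(-4235 - 3\right) \left(-21153\right) = 47263 - \left(-4238\right) \left(-21153\right) = 47263 - 89646414 = -89599151$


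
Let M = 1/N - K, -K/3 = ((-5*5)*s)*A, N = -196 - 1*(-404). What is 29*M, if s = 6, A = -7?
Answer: 19000829/208 ≈ 91350.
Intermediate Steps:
N = 208 (N = -196 + 404 = 208)
K = -3150 (K = -3*-5*5*6*(-7) = -3*(-25*6)*(-7) = -(-450)*(-7) = -3*1050 = -3150)
M = 655201/208 (M = 1/208 - 1*(-3150) = 1/208 + 3150 = 655201/208 ≈ 3150.0)
29*M = 29*(655201/208) = 19000829/208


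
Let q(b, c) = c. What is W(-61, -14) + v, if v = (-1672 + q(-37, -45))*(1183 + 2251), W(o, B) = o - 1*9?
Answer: -5896248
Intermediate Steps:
W(o, B) = -9 + o (W(o, B) = o - 9 = -9 + o)
v = -5896178 (v = (-1672 - 45)*(1183 + 2251) = -1717*3434 = -5896178)
W(-61, -14) + v = (-9 - 61) - 5896178 = -70 - 5896178 = -5896248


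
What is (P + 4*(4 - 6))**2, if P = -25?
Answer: 1089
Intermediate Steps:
(P + 4*(4 - 6))**2 = (-25 + 4*(4 - 6))**2 = (-25 + 4*(-2))**2 = (-25 - 8)**2 = (-33)**2 = 1089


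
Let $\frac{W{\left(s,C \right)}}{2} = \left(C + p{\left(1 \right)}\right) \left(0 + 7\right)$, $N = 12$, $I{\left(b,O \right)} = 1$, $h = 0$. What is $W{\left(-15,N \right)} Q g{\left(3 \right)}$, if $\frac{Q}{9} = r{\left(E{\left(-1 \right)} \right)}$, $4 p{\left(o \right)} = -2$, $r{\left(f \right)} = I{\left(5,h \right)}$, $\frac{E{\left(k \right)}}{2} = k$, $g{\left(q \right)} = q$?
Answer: $4347$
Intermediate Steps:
$E{\left(k \right)} = 2 k$
$r{\left(f \right)} = 1$
$p{\left(o \right)} = - \frac{1}{2}$ ($p{\left(o \right)} = \frac{1}{4} \left(-2\right) = - \frac{1}{2}$)
$Q = 9$ ($Q = 9 \cdot 1 = 9$)
$W{\left(s,C \right)} = -7 + 14 C$ ($W{\left(s,C \right)} = 2 \left(C - \frac{1}{2}\right) \left(0 + 7\right) = 2 \left(- \frac{1}{2} + C\right) 7 = 2 \left(- \frac{7}{2} + 7 C\right) = -7 + 14 C$)
$W{\left(-15,N \right)} Q g{\left(3 \right)} = \left(-7 + 14 \cdot 12\right) 9 \cdot 3 = \left(-7 + 168\right) 9 \cdot 3 = 161 \cdot 9 \cdot 3 = 1449 \cdot 3 = 4347$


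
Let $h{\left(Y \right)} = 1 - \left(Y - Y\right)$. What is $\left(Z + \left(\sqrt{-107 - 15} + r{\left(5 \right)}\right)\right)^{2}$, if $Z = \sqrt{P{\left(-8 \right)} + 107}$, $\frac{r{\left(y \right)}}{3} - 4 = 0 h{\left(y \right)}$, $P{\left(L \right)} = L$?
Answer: $\left(12 + 3 \sqrt{11} + i \sqrt{122}\right)^{2} \approx 359.8 + 484.89 i$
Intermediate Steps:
$h{\left(Y \right)} = 1$ ($h{\left(Y \right)} = 1 - 0 = 1 + 0 = 1$)
$r{\left(y \right)} = 12$ ($r{\left(y \right)} = 12 + 3 \cdot 0 \cdot 1 = 12 + 3 \cdot 0 = 12 + 0 = 12$)
$Z = 3 \sqrt{11}$ ($Z = \sqrt{-8 + 107} = \sqrt{99} = 3 \sqrt{11} \approx 9.9499$)
$\left(Z + \left(\sqrt{-107 - 15} + r{\left(5 \right)}\right)\right)^{2} = \left(3 \sqrt{11} + \left(\sqrt{-107 - 15} + 12\right)\right)^{2} = \left(3 \sqrt{11} + \left(\sqrt{-122} + 12\right)\right)^{2} = \left(3 \sqrt{11} + \left(i \sqrt{122} + 12\right)\right)^{2} = \left(3 \sqrt{11} + \left(12 + i \sqrt{122}\right)\right)^{2} = \left(12 + 3 \sqrt{11} + i \sqrt{122}\right)^{2}$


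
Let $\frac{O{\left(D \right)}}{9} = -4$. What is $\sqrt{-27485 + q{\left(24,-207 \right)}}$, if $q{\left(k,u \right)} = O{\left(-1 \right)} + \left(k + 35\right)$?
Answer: $i \sqrt{27462} \approx 165.72 i$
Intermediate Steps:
$O{\left(D \right)} = -36$ ($O{\left(D \right)} = 9 \left(-4\right) = -36$)
$q{\left(k,u \right)} = -1 + k$ ($q{\left(k,u \right)} = -36 + \left(k + 35\right) = -36 + \left(35 + k\right) = -1 + k$)
$\sqrt{-27485 + q{\left(24,-207 \right)}} = \sqrt{-27485 + \left(-1 + 24\right)} = \sqrt{-27485 + 23} = \sqrt{-27462} = i \sqrt{27462}$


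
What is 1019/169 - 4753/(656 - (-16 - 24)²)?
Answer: 1765193/159536 ≈ 11.065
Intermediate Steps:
1019/169 - 4753/(656 - (-16 - 24)²) = 1019*(1/169) - 4753/(656 - 1*(-40)²) = 1019/169 - 4753/(656 - 1*1600) = 1019/169 - 4753/(656 - 1600) = 1019/169 - 4753/(-944) = 1019/169 - 4753*(-1/944) = 1019/169 + 4753/944 = 1765193/159536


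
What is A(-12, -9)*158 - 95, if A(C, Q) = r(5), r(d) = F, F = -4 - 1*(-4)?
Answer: -95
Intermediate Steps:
F = 0 (F = -4 + 4 = 0)
r(d) = 0
A(C, Q) = 0
A(-12, -9)*158 - 95 = 0*158 - 95 = 0 - 95 = -95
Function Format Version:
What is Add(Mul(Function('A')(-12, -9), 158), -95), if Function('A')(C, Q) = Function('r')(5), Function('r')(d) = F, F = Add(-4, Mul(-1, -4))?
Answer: -95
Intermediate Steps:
F = 0 (F = Add(-4, 4) = 0)
Function('r')(d) = 0
Function('A')(C, Q) = 0
Add(Mul(Function('A')(-12, -9), 158), -95) = Add(Mul(0, 158), -95) = Add(0, -95) = -95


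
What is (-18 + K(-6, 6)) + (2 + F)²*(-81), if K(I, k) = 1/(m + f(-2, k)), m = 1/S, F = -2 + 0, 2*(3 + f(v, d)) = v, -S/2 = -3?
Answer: -420/23 ≈ -18.261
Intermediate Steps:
S = 6 (S = -2*(-3) = 6)
f(v, d) = -3 + v/2
F = -2
m = ⅙ (m = 1/6 = ⅙ ≈ 0.16667)
K(I, k) = -6/23 (K(I, k) = 1/(⅙ + (-3 + (½)*(-2))) = 1/(⅙ + (-3 - 1)) = 1/(⅙ - 4) = 1/(-23/6) = -6/23)
(-18 + K(-6, 6)) + (2 + F)²*(-81) = (-18 - 6/23) + (2 - 2)²*(-81) = -420/23 + 0²*(-81) = -420/23 + 0*(-81) = -420/23 + 0 = -420/23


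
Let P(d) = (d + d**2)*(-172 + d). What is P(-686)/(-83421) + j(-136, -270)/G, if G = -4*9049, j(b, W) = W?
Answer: 187097774725/38711622 ≈ 4833.1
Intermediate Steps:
G = -36196
P(d) = (-172 + d)*(d + d**2)
P(-686)/(-83421) + j(-136, -270)/G = -686*(-172 + (-686)**2 - 171*(-686))/(-83421) - 270/(-36196) = -686*(-172 + 470596 + 117306)*(-1/83421) - 270*(-1/36196) = -686*587730*(-1/83421) + 135/18098 = -403182780*(-1/83421) + 135/18098 = 10338020/2139 + 135/18098 = 187097774725/38711622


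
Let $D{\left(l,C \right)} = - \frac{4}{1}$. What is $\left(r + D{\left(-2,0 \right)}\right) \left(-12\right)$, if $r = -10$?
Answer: $168$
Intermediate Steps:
$D{\left(l,C \right)} = -4$ ($D{\left(l,C \right)} = \left(-4\right) 1 = -4$)
$\left(r + D{\left(-2,0 \right)}\right) \left(-12\right) = \left(-10 - 4\right) \left(-12\right) = \left(-14\right) \left(-12\right) = 168$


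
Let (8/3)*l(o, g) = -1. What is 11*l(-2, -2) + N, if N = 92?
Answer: 703/8 ≈ 87.875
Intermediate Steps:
l(o, g) = -3/8 (l(o, g) = (3/8)*(-1) = -3/8)
11*l(-2, -2) + N = 11*(-3/8) + 92 = -33/8 + 92 = 703/8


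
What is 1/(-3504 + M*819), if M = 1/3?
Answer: -1/3231 ≈ -0.00030950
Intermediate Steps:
M = ⅓ ≈ 0.33333
1/(-3504 + M*819) = 1/(-3504 + (⅓)*819) = 1/(-3504 + 273) = 1/(-3231) = -1/3231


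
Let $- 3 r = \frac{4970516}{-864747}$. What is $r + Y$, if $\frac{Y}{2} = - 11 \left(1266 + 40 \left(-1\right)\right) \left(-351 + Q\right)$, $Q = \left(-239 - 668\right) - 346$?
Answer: $\frac{112234881646724}{2594241} \approx 4.3263 \cdot 10^{7}$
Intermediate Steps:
$r = \frac{4970516}{2594241}$ ($r = - \frac{4970516 \frac{1}{-864747}}{3} = - \frac{4970516 \left(- \frac{1}{864747}\right)}{3} = \left(- \frac{1}{3}\right) \left(- \frac{4970516}{864747}\right) = \frac{4970516}{2594241} \approx 1.916$)
$Q = -1253$ ($Q = -907 - 346 = -1253$)
$Y = 43263088$ ($Y = 2 \left(- 11 \left(1266 + 40 \left(-1\right)\right) \left(-351 - 1253\right)\right) = 2 \left(- 11 \left(1266 - 40\right) \left(-1604\right)\right) = 2 \left(- 11 \cdot 1226 \left(-1604\right)\right) = 2 \left(\left(-11\right) \left(-1966504\right)\right) = 2 \cdot 21631544 = 43263088$)
$r + Y = \frac{4970516}{2594241} + 43263088 = \frac{112234881646724}{2594241}$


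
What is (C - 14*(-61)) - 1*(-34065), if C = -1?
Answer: 34918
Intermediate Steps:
(C - 14*(-61)) - 1*(-34065) = (-1 - 14*(-61)) - 1*(-34065) = (-1 + 854) + 34065 = 853 + 34065 = 34918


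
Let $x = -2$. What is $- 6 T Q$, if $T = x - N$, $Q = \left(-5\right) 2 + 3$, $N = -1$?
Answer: $-42$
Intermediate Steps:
$Q = -7$ ($Q = -10 + 3 = -7$)
$T = -1$ ($T = -2 - -1 = -2 + 1 = -1$)
$- 6 T Q = \left(-6\right) \left(-1\right) \left(-7\right) = 6 \left(-7\right) = -42$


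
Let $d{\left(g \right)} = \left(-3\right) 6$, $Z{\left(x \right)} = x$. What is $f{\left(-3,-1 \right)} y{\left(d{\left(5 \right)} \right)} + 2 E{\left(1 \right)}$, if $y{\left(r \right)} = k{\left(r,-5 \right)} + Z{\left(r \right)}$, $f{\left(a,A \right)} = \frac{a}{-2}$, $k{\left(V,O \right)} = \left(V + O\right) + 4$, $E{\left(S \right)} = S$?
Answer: $- \frac{107}{2} \approx -53.5$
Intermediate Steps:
$d{\left(g \right)} = -18$
$k{\left(V,O \right)} = 4 + O + V$ ($k{\left(V,O \right)} = \left(O + V\right) + 4 = 4 + O + V$)
$f{\left(a,A \right)} = - \frac{a}{2}$ ($f{\left(a,A \right)} = a \left(- \frac{1}{2}\right) = - \frac{a}{2}$)
$y{\left(r \right)} = -1 + 2 r$ ($y{\left(r \right)} = \left(4 - 5 + r\right) + r = \left(-1 + r\right) + r = -1 + 2 r$)
$f{\left(-3,-1 \right)} y{\left(d{\left(5 \right)} \right)} + 2 E{\left(1 \right)} = \left(- \frac{1}{2}\right) \left(-3\right) \left(-1 + 2 \left(-18\right)\right) + 2 \cdot 1 = \frac{3 \left(-1 - 36\right)}{2} + 2 = \frac{3}{2} \left(-37\right) + 2 = - \frac{111}{2} + 2 = - \frac{107}{2}$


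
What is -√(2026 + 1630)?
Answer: -2*√914 ≈ -60.465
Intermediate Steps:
-√(2026 + 1630) = -√3656 = -2*√914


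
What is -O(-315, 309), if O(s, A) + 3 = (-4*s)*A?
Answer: -389337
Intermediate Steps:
O(s, A) = -3 - 4*A*s (O(s, A) = -3 + (-4*s)*A = -3 - 4*A*s)
-O(-315, 309) = -(-3 - 4*309*(-315)) = -(-3 + 389340) = -1*389337 = -389337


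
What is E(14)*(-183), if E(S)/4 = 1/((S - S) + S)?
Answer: -366/7 ≈ -52.286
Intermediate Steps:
E(S) = 4/S (E(S) = 4/((S - S) + S) = 4/(0 + S) = 4/S)
E(14)*(-183) = (4/14)*(-183) = (4*(1/14))*(-183) = (2/7)*(-183) = -366/7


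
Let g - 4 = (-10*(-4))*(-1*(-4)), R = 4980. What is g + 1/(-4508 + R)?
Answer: 77409/472 ≈ 164.00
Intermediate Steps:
g = 164 (g = 4 + (-10*(-4))*(-1*(-4)) = 4 + 40*4 = 4 + 160 = 164)
g + 1/(-4508 + R) = 164 + 1/(-4508 + 4980) = 164 + 1/472 = 77409/472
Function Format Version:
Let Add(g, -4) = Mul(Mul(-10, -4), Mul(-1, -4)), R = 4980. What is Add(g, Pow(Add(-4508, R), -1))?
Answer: Rational(77409, 472) ≈ 164.00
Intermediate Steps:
g = 164 (g = Add(4, Mul(Mul(-10, -4), Mul(-1, -4))) = Add(4, Mul(40, 4)) = Add(4, 160) = 164)
Add(g, Pow(Add(-4508, R), -1)) = Add(164, Pow(Add(-4508, 4980), -1)) = Add(164, Pow(472, -1)) = Add(164, Rational(1, 472)) = Rational(77409, 472)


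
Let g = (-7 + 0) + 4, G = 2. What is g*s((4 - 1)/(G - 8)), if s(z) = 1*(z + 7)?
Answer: -39/2 ≈ -19.500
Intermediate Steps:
g = -3 (g = -7 + 4 = -3)
s(z) = 7 + z (s(z) = 1*(7 + z) = 7 + z)
g*s((4 - 1)/(G - 8)) = -3*(7 + (4 - 1)/(2 - 8)) = -3*(7 + 3/(-6)) = -3*(7 + 3*(-1/6)) = -3*(7 - 1/2) = -3*13/2 = -39/2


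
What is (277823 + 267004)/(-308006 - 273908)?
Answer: -544827/581914 ≈ -0.93627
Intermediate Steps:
(277823 + 267004)/(-308006 - 273908) = 544827/(-581914) = 544827*(-1/581914) = -544827/581914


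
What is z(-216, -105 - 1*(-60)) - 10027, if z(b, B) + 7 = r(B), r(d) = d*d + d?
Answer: -8054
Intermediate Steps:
r(d) = d + d**2 (r(d) = d**2 + d = d + d**2)
z(b, B) = -7 + B*(1 + B)
z(-216, -105 - 1*(-60)) - 10027 = (-7 + (-105 - 1*(-60))*(1 + (-105 - 1*(-60)))) - 10027 = (-7 + (-105 + 60)*(1 + (-105 + 60))) - 10027 = (-7 - 45*(1 - 45)) - 10027 = (-7 - 45*(-44)) - 10027 = (-7 + 1980) - 10027 = 1973 - 10027 = -8054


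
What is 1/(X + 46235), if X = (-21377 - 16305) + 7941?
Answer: 1/16494 ≈ 6.0628e-5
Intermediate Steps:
X = -29741 (X = -37682 + 7941 = -29741)
1/(X + 46235) = 1/(-29741 + 46235) = 1/16494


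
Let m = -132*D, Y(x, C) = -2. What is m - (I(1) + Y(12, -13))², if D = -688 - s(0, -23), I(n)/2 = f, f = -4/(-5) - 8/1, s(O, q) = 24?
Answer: 2342876/25 ≈ 93715.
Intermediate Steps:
f = -36/5 (f = -4*(-⅕) - 8*1 = ⅘ - 8 = -36/5 ≈ -7.2000)
I(n) = -72/5 (I(n) = 2*(-36/5) = -72/5)
D = -712 (D = -688 - 1*24 = -688 - 24 = -712)
m = 93984 (m = -132*(-712) = 93984)
m - (I(1) + Y(12, -13))² = 93984 - (-72/5 - 2)² = 93984 - (-82/5)² = 93984 - 1*6724/25 = 93984 - 6724/25 = 2342876/25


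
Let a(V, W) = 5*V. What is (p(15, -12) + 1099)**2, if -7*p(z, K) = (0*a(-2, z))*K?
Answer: 1207801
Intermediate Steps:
p(z, K) = 0 (p(z, K) = -0*(5*(-2))*K/7 = -0*(-10)*K/7 = -0*K = -1/7*0 = 0)
(p(15, -12) + 1099)**2 = (0 + 1099)**2 = 1099**2 = 1207801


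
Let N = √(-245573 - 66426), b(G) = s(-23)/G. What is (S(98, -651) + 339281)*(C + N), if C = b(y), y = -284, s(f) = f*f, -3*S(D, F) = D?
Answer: -538387105/852 + 1017745*I*√311999/3 ≈ -6.3191e+5 + 1.8949e+8*I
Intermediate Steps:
S(D, F) = -D/3
s(f) = f²
b(G) = 529/G (b(G) = (-23)²/G = 529/G)
C = -529/284 (C = 529/(-284) = 529*(-1/284) = -529/284 ≈ -1.8627)
N = I*√311999 (N = √(-311999) = I*√311999 ≈ 558.57*I)
(S(98, -651) + 339281)*(C + N) = (-⅓*98 + 339281)*(-529/284 + I*√311999) = (-98/3 + 339281)*(-529/284 + I*√311999) = 1017745*(-529/284 + I*√311999)/3 = -538387105/852 + 1017745*I*√311999/3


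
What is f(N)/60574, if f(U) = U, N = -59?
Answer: -59/60574 ≈ -0.00097402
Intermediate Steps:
f(N)/60574 = -59/60574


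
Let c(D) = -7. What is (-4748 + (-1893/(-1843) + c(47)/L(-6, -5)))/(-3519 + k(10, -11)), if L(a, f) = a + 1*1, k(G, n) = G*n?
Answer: 43730454/33441235 ≈ 1.3077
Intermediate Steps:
L(a, f) = 1 + a (L(a, f) = a + 1 = 1 + a)
(-4748 + (-1893/(-1843) + c(47)/L(-6, -5)))/(-3519 + k(10, -11)) = (-4748 + (-1893/(-1843) - 7/(1 - 6)))/(-3519 + 10*(-11)) = (-4748 + (-1893*(-1/1843) - 7/(-5)))/(-3519 - 110) = (-4748 + (1893/1843 - 7*(-⅕)))/(-3629) = (-4748 + (1893/1843 + 7/5))*(-1/3629) = (-4748 + 22366/9215)*(-1/3629) = -43730454/9215*(-1/3629) = 43730454/33441235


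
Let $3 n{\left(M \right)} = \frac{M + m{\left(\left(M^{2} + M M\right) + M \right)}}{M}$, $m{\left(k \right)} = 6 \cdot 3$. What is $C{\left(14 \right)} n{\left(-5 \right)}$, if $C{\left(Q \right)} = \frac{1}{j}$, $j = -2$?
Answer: $\frac{13}{30} \approx 0.43333$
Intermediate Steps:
$C{\left(Q \right)} = - \frac{1}{2}$ ($C{\left(Q \right)} = \frac{1}{-2} = - \frac{1}{2}$)
$m{\left(k \right)} = 18$
$n{\left(M \right)} = \frac{18 + M}{3 M}$ ($n{\left(M \right)} = \frac{\left(M + 18\right) \frac{1}{M}}{3} = \frac{\left(18 + M\right) \frac{1}{M}}{3} = \frac{\frac{1}{M} \left(18 + M\right)}{3} = \frac{18 + M}{3 M}$)
$C{\left(14 \right)} n{\left(-5 \right)} = - \frac{\frac{1}{3} \frac{1}{-5} \left(18 - 5\right)}{2} = - \frac{\frac{1}{3} \left(- \frac{1}{5}\right) 13}{2} = \left(- \frac{1}{2}\right) \left(- \frac{13}{15}\right) = \frac{13}{30}$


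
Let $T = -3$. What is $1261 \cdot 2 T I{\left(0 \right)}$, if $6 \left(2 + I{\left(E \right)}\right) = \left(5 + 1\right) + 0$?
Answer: $7566$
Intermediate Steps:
$I{\left(E \right)} = -1$ ($I{\left(E \right)} = -2 + \frac{\left(5 + 1\right) + 0}{6} = -2 + \frac{6 + 0}{6} = -2 + \frac{1}{6} \cdot 6 = -2 + 1 = -1$)
$1261 \cdot 2 T I{\left(0 \right)} = 1261 \cdot 2 \left(-3\right) \left(-1\right) = 1261 \left(\left(-6\right) \left(-1\right)\right) = 1261 \cdot 6 = 7566$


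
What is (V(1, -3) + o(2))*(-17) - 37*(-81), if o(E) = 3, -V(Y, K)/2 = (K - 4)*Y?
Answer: 2708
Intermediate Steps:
V(Y, K) = -2*Y*(-4 + K) (V(Y, K) = -2*(K - 4)*Y = -2*(-4 + K)*Y = -2*Y*(-4 + K))
(V(1, -3) + o(2))*(-17) - 37*(-81) = (2*1*(4 - 1*(-3)) + 3)*(-17) - 37*(-81) = (2*1*(4 + 3) + 3)*(-17) + 2997 = (2*1*7 + 3)*(-17) + 2997 = (14 + 3)*(-17) + 2997 = 17*(-17) + 2997 = -289 + 2997 = 2708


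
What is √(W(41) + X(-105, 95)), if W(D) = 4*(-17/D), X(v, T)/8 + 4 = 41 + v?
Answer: 2*I*√229313/41 ≈ 23.359*I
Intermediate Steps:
X(v, T) = 296 + 8*v (X(v, T) = -32 + 8*(41 + v) = -32 + (328 + 8*v) = 296 + 8*v)
W(D) = -68/D
√(W(41) + X(-105, 95)) = √(-68/41 + (296 + 8*(-105))) = √(-68*1/41 + (296 - 840)) = √(-68/41 - 544) = √(-22372/41) = 2*I*√229313/41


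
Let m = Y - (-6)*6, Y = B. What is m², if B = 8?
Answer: 1936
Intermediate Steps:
Y = 8
m = 44 (m = 8 - (-6)*6 = 8 - 1*(-36) = 8 + 36 = 44)
m² = 44² = 1936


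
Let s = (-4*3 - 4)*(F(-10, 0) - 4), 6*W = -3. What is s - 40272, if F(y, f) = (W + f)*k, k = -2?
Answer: -40224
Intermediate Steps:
W = -½ (W = (⅙)*(-3) = -½ ≈ -0.50000)
F(y, f) = 1 - 2*f (F(y, f) = (-½ + f)*(-2) = 1 - 2*f)
s = 48 (s = (-4*3 - 4)*((1 - 2*0) - 4) = (-12 - 4)*((1 + 0) - 4) = -16*(1 - 4) = -16*(-3) = 48)
s - 40272 = 48 - 40272 = -40224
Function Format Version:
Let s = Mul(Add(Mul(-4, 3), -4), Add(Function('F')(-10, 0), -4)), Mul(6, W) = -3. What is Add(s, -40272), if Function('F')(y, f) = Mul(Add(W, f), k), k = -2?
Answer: -40224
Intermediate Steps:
W = Rational(-1, 2) (W = Mul(Rational(1, 6), -3) = Rational(-1, 2) ≈ -0.50000)
Function('F')(y, f) = Add(1, Mul(-2, f)) (Function('F')(y, f) = Mul(Add(Rational(-1, 2), f), -2) = Add(1, Mul(-2, f)))
s = 48 (s = Mul(Add(Mul(-4, 3), -4), Add(Add(1, Mul(-2, 0)), -4)) = Mul(Add(-12, -4), Add(Add(1, 0), -4)) = Mul(-16, Add(1, -4)) = Mul(-16, -3) = 48)
Add(s, -40272) = Add(48, -40272) = -40224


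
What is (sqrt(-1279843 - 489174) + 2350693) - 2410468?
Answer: -59775 + I*sqrt(1769017) ≈ -59775.0 + 1330.0*I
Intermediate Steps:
(sqrt(-1279843 - 489174) + 2350693) - 2410468 = (sqrt(-1769017) + 2350693) - 2410468 = (I*sqrt(1769017) + 2350693) - 2410468 = (2350693 + I*sqrt(1769017)) - 2410468 = -59775 + I*sqrt(1769017)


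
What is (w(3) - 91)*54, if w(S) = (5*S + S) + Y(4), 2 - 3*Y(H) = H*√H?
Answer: -4050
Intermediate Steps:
Y(H) = ⅔ - H^(3/2)/3 (Y(H) = ⅔ - H*√H/3 = ⅔ - H^(3/2)/3)
w(S) = -2 + 6*S (w(S) = (5*S + S) + (⅔ - 4^(3/2)/3) = 6*S + (⅔ - ⅓*8) = 6*S + (⅔ - 8/3) = 6*S - 2 = -2 + 6*S)
(w(3) - 91)*54 = ((-2 + 6*3) - 91)*54 = ((-2 + 18) - 91)*54 = (16 - 91)*54 = -75*54 = -4050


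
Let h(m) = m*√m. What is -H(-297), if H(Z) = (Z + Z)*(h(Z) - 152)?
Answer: -90288 - 529254*I*√33 ≈ -90288.0 - 3.0403e+6*I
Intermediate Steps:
h(m) = m^(3/2)
H(Z) = 2*Z*(-152 + Z^(3/2)) (H(Z) = (Z + Z)*(Z^(3/2) - 152) = (2*Z)*(-152 + Z^(3/2)) = 2*Z*(-152 + Z^(3/2)))
-H(-297) = -2*(-297)*(-152 + (-297)^(3/2)) = -2*(-297)*(-152 - 891*I*√33) = -(90288 + 529254*I*√33) = -90288 - 529254*I*√33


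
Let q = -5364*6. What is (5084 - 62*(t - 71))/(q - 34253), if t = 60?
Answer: -5766/66437 ≈ -0.086789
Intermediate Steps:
q = -32184
(5084 - 62*(t - 71))/(q - 34253) = (5084 - 62*(60 - 71))/(-32184 - 34253) = (5084 - 62*(-11))/(-66437) = (5084 + 682)*(-1/66437) = 5766*(-1/66437) = -5766/66437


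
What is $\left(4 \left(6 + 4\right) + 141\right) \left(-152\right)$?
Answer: $-27512$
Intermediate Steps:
$\left(4 \left(6 + 4\right) + 141\right) \left(-152\right) = \left(4 \cdot 10 + 141\right) \left(-152\right) = \left(40 + 141\right) \left(-152\right) = 181 \left(-152\right) = -27512$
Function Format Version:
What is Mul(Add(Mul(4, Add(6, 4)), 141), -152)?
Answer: -27512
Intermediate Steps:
Mul(Add(Mul(4, Add(6, 4)), 141), -152) = Mul(Add(Mul(4, 10), 141), -152) = Mul(Add(40, 141), -152) = Mul(181, -152) = -27512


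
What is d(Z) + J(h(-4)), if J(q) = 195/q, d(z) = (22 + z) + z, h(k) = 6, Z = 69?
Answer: 385/2 ≈ 192.50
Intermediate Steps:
d(z) = 22 + 2*z
d(Z) + J(h(-4)) = (22 + 2*69) + 195/6 = (22 + 138) + 195*(⅙) = 160 + 65/2 = 385/2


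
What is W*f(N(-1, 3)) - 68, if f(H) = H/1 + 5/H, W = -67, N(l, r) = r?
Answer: -1142/3 ≈ -380.67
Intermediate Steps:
f(H) = H + 5/H (f(H) = H*1 + 5/H = H + 5/H)
W*f(N(-1, 3)) - 68 = -67*(3 + 5/3) - 68 = -67*14/3 - 68 = -938/3 - 68 = -1142/3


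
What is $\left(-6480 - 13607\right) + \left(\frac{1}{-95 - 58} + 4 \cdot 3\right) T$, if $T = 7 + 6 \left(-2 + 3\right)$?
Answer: $- \frac{3049456}{153} \approx -19931.0$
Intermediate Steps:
$T = 13$ ($T = 7 + 6 \cdot 1 = 7 + 6 = 13$)
$\left(-6480 - 13607\right) + \left(\frac{1}{-95 - 58} + 4 \cdot 3\right) T = \left(-6480 - 13607\right) + \left(\frac{1}{-95 - 58} + 4 \cdot 3\right) 13 = -20087 + \left(\frac{1}{-153} + 12\right) 13 = -20087 + \left(- \frac{1}{153} + 12\right) 13 = -20087 + \frac{1835}{153} \cdot 13 = -20087 + \frac{23855}{153} = - \frac{3049456}{153}$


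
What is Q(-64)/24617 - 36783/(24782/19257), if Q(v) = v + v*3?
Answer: -17436971640719/610058494 ≈ -28582.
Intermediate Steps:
Q(v) = 4*v (Q(v) = v + 3*v = 4*v)
Q(-64)/24617 - 36783/(24782/19257) = (4*(-64))/24617 - 36783/(24782/19257) = -256*1/24617 - 36783/(24782*(1/19257)) = -256/24617 - 36783/24782/19257 = -256/24617 - 36783*19257/24782 = -256/24617 - 708330231/24782 = -17436971640719/610058494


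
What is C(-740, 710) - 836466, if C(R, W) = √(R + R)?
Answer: -836466 + 2*I*√370 ≈ -8.3647e+5 + 38.471*I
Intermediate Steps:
C(R, W) = √2*√R (C(R, W) = √(2*R) = √2*√R)
C(-740, 710) - 836466 = √2*√(-740) - 836466 = √2*(2*I*√185) - 836466 = 2*I*√370 - 836466 = -836466 + 2*I*√370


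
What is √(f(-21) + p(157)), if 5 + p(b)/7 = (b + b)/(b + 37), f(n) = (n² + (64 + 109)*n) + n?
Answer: I*√30453829/97 ≈ 56.892*I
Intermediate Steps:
f(n) = n² + 174*n (f(n) = (n² + 173*n) + n = n² + 174*n)
p(b) = -35 + 14*b/(37 + b) (p(b) = -35 + 7*((b + b)/(b + 37)) = -35 + 7*((2*b)/(37 + b)) = -35 + 7*(2*b/(37 + b)) = -35 + 14*b/(37 + b))
√(f(-21) + p(157)) = √(-21*(174 - 21) + 7*(-185 - 3*157)/(37 + 157)) = √(-21*153 + 7*(-185 - 471)/194) = √(-3213 + 7*(1/194)*(-656)) = √(-3213 - 2296/97) = √(-313957/97) = I*√30453829/97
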